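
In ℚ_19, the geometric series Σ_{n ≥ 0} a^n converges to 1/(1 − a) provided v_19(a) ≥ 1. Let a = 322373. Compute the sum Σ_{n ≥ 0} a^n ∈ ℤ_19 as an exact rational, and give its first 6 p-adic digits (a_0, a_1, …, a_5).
Σ a^n = 1/(1 − a) = -1/322372;  first 6 digits = (1, 0, 0, 9, 2, 0)

v_19(a) = 3 ≥ 1, so the series converges in ℤ_19 to 1/(1 − a) = 1/(1 − 322373) = -1/322372. Expand this rational in ℤ_19: compute digits iteratively via d_i = x_i mod 19, x_{i+1} = (x_i − d_i)/19. The first 6 digits are (1, 0, 0, 9, 2, 0).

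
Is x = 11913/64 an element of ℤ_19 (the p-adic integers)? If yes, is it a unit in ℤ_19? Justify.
x ∈ ℤ_19 but not a unit; v_19(x) = 2 > 0

ℤ_19 = {x ∈ ℚ_19 : v_19(x) ≥ 0} and ℤ_19^× = {x ∈ ℤ_19 : v_19(x) = 0}. Here v_19(11913/64) = v_19(num) − v_19(den) = 2; compare against these criteria.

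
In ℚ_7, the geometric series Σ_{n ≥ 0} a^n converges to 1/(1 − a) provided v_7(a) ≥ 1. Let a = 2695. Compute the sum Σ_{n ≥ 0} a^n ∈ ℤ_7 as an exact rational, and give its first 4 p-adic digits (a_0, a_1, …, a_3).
Σ a^n = 1/(1 − a) = -1/2694;  first 4 digits = (1, 0, 6, 0)

v_7(a) = 2 ≥ 1, so the series converges in ℤ_7 to 1/(1 − a) = 1/(1 − 2695) = -1/2694. Expand this rational in ℤ_7: compute digits iteratively via d_i = x_i mod 7, x_{i+1} = (x_i − d_i)/7. The first 4 digits are (1, 0, 6, 0).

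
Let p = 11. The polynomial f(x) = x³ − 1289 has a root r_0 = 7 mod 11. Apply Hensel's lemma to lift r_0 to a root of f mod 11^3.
r_2 = 1030 (mod 1331)

Hensel: r_{i+1} = r_i − f(r_i)/f′(r_i) mod 11^{i+2}, where f′(x) = 3x². Iterate:
  r_0 = 7 (mod 11)
  r_1 = 62 (mod 121)
  r_2 = 1030 (mod 1331)
Final: r = 1030 with f(r) ≡ 0 mod 11^3.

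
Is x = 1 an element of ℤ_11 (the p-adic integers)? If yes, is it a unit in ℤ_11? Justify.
x ∈ ℤ_11^× (unit); v_11(x) = 0

ℤ_11 = {x ∈ ℚ_11 : v_11(x) ≥ 0} and ℤ_11^× = {x ∈ ℤ_11 : v_11(x) = 0}. Here v_11(1) = v_11(num) − v_11(den) = 0; compare against these criteria.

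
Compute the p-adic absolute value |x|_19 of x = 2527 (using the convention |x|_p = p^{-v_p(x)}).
|2527|_19 = 1/361

Step 1 — compute v_19(x) by factoring powers of 19 out of the numerator and denominator: v_19(2527) = 2. Step 2 — apply |x|_p = p^{-v_p(x)} = 19^{-2} = 1/361.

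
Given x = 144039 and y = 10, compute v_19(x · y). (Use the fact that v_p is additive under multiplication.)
v_19(1440390) = 3

v_p(x) = 3 (factor: 144039 = 19^3 · 21); v_p(y) = 0 (factor: 10 = 19^0 · 10). Additivity: v_p(xy) = v_p(x) + v_p(y) = 3 + 0 = 3. (Direct check: xy = 1440390 = 19^3 · (210).)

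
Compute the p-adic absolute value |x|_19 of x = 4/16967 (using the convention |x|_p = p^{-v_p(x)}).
|4/16967|_19 = 361

Step 1 — compute v_19(x) by factoring powers of 19 out of the numerator and denominator: v_19(4/16967) = -2. Step 2 — apply |x|_p = p^{-v_p(x)} = 19^{2} = 361.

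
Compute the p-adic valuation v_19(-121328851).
v_19(-121328851) = 5

v_19(n) is the largest exponent k such that 19^k divides n. Factor out: -121328851 = -19^5 · 49. (Sign doesn't affect v_p.) So v_19(-121328851) = 5.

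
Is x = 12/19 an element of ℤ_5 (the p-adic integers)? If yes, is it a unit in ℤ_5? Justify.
x ∈ ℤ_5^× (unit); v_5(x) = 0

ℤ_5 = {x ∈ ℚ_5 : v_5(x) ≥ 0} and ℤ_5^× = {x ∈ ℤ_5 : v_5(x) = 0}. Here v_5(12/19) = v_5(num) − v_5(den) = 0; compare against these criteria.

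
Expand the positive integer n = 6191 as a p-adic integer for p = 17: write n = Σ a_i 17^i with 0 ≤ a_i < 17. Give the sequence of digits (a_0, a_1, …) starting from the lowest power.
(a_0, a_1, …) = (3, 7, 4, 1)

Repeated division by 17 gives the digits low-to-high: 6191 = 3 + 7·17^1 + 4·17^2 + 1·17^3. Digit sequence: (3, 7, 4, 1).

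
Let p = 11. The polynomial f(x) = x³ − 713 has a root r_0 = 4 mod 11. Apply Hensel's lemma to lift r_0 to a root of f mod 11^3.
r_2 = 15 (mod 1331)

Hensel: r_{i+1} = r_i − f(r_i)/f′(r_i) mod 11^{i+2}, where f′(x) = 3x². Iterate:
  r_0 = 4 (mod 11)
  r_1 = 15 (mod 121)
  r_2 = 15 (mod 1331)
Final: r = 15 with f(r) ≡ 0 mod 11^3.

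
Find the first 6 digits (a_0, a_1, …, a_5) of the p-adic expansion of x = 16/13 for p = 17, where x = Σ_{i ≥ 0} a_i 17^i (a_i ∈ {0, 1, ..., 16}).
(a_0, …, a_5) = (13, 15, 3, 5, 1, 13)

v_17(16/13) = 0 (numerator and denominator both coprime to 17), so x ∈ ℤ_17^×. Compute digits iteratively via a_i = x_i mod 17, x_{i+1} = (x_i − a_i)/17, with x_0 = x:
  x_0 = 16/13;  a_0 = 13;  x_1 = (x_0 − 13)/17 = -9/13
  x_1 = -9/13;  a_1 = 15;  x_2 = (x_1 − 15)/17 = -12/13
  x_2 = -12/13;  a_2 = 3;  x_3 = (x_2 − 3)/17 = -3/13
  x_3 = -3/13;  a_3 = 5;  x_4 = (x_3 − 5)/17 = -4/13
  x_4 = -4/13;  a_4 = 1;  x_5 = (x_4 − 1)/17 = -1/13
  x_5 = -1/13;  a_5 = 13;  x_6 = (x_5 − 13)/17 = -10/13
Digits: (13, 15, 3, 5, 1, 13).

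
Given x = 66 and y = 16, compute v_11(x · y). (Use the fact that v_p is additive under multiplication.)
v_11(1056) = 1

v_p(x) = 1 (factor: 66 = 11^1 · 6); v_p(y) = 0 (factor: 16 = 11^0 · 16). Additivity: v_p(xy) = v_p(x) + v_p(y) = 1 + 0 = 1. (Direct check: xy = 1056 = 11^1 · (96).)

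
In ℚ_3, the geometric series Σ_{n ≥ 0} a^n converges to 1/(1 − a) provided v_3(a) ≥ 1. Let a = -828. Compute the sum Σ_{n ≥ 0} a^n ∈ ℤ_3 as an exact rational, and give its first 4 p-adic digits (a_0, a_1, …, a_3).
Σ a^n = 1/(1 − a) = 1/829;  first 4 digits = (1, 0, 1, 2)

v_3(a) = 2 ≥ 1, so the series converges in ℤ_3 to 1/(1 − a) = 1/(1 − (-828)) = 1/829. Expand this rational in ℤ_3: compute digits iteratively via d_i = x_i mod 3, x_{i+1} = (x_i − d_i)/3. The first 4 digits are (1, 0, 1, 2).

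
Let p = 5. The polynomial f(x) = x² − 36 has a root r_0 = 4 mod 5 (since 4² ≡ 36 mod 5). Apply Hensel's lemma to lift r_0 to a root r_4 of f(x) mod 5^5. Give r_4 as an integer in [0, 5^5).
r_4 = 3119 (mod 3125)

Hensel's recurrence: r_{i+1} = r_i − f(r_i)·(f′(r_i))^{-1} mod 5^{i+2}, with f′(x) = 2x. Iterate:
  r_0 = 4 (mod 5)
  r_1 = 19 (mod 25)
  r_2 = 119 (mod 125)
  r_3 = 619 (mod 625)
  r_4 = 3119 (mod 3125)
Final: r_4 = 3119, and one checks f(r_4) ≡ 0 mod 5^5.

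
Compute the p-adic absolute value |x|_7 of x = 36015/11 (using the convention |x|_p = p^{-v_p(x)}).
|36015/11|_7 = 1/2401

Step 1 — compute v_7(x) by factoring powers of 7 out of the numerator and denominator: v_7(36015/11) = 4. Step 2 — apply |x|_p = p^{-v_p(x)} = 7^{-4} = 1/2401.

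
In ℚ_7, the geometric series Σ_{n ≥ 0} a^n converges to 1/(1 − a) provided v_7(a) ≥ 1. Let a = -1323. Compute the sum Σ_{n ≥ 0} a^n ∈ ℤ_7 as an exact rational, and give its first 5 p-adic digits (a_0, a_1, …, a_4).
Σ a^n = 1/(1 − a) = 1/1324;  first 5 digits = (1, 0, 1, 3, 0)

v_7(a) = 2 ≥ 1, so the series converges in ℤ_7 to 1/(1 − a) = 1/(1 − (-1323)) = 1/1324. Expand this rational in ℤ_7: compute digits iteratively via d_i = x_i mod 7, x_{i+1} = (x_i − d_i)/7. The first 5 digits are (1, 0, 1, 3, 0).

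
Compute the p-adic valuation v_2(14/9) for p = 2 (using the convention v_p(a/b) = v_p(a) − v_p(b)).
v_2(14/9) = 1

Factor powers of 2 from the numerator and denominator of the reduced fraction: 14 = 2^1 · 7 and 9 = 2^0 · 9. Apply v_p(a/b) = v_p(a) − v_p(b): v_2(14/9) = 1 − 0 = 1.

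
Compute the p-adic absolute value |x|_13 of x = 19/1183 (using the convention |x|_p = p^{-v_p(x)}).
|19/1183|_13 = 169

Step 1 — compute v_13(x) by factoring powers of 13 out of the numerator and denominator: v_13(19/1183) = -2. Step 2 — apply |x|_p = p^{-v_p(x)} = 13^{2} = 169.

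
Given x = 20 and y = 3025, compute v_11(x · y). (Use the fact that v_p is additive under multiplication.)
v_11(60500) = 2

v_p(x) = 0 (factor: 20 = 11^0 · 20); v_p(y) = 2 (factor: 3025 = 11^2 · 25). Additivity: v_p(xy) = v_p(x) + v_p(y) = 0 + 2 = 2. (Direct check: xy = 60500 = 11^2 · (500).)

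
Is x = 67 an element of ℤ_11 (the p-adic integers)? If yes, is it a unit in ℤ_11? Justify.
x ∈ ℤ_11^× (unit); v_11(x) = 0

ℤ_11 = {x ∈ ℚ_11 : v_11(x) ≥ 0} and ℤ_11^× = {x ∈ ℤ_11 : v_11(x) = 0}. Here v_11(67) = v_11(num) − v_11(den) = 0; compare against these criteria.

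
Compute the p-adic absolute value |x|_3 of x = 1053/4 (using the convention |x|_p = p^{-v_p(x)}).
|1053/4|_3 = 1/81

Step 1 — compute v_3(x) by factoring powers of 3 out of the numerator and denominator: v_3(1053/4) = 4. Step 2 — apply |x|_p = p^{-v_p(x)} = 3^{-4} = 1/81.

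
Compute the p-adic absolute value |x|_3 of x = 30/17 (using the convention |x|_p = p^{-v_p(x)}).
|30/17|_3 = 1/3

Step 1 — compute v_3(x) by factoring powers of 3 out of the numerator and denominator: v_3(30/17) = 1. Step 2 — apply |x|_p = p^{-v_p(x)} = 3^{-1} = 1/3.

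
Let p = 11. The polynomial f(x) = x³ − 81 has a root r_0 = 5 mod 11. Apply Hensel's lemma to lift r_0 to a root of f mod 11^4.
r_3 = 12490 (mod 14641)

Hensel: r_{i+1} = r_i − f(r_i)/f′(r_i) mod 11^{i+2}, where f′(x) = 3x². Iterate:
  r_0 = 5 (mod 11)
  r_1 = 27 (mod 121)
  r_2 = 511 (mod 1331)
  r_3 = 12490 (mod 14641)
Final: r = 12490 with f(r) ≡ 0 mod 11^4.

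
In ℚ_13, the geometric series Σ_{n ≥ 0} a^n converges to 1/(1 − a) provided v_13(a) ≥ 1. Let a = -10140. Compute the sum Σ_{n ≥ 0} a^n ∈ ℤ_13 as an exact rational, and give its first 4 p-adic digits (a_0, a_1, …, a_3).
Σ a^n = 1/(1 − a) = 1/10141;  first 4 digits = (1, 0, 5, 8)

v_13(a) = 2 ≥ 1, so the series converges in ℤ_13 to 1/(1 − a) = 1/(1 − (-10140)) = 1/10141. Expand this rational in ℤ_13: compute digits iteratively via d_i = x_i mod 13, x_{i+1} = (x_i − d_i)/13. The first 4 digits are (1, 0, 5, 8).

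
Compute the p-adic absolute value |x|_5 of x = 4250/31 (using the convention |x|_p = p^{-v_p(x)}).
|4250/31|_5 = 1/125

Step 1 — compute v_5(x) by factoring powers of 5 out of the numerator and denominator: v_5(4250/31) = 3. Step 2 — apply |x|_p = p^{-v_p(x)} = 5^{-3} = 1/125.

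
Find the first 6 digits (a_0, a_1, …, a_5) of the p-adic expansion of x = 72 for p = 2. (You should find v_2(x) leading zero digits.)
(a_0, …, a_5) = (0, 0, 0, 1, 0, 0)

v_2(72) = 3, so a_0 = ... = a_2 = 0. Factor out: x = 2^3 · u with u = 9 a unit in ℤ_2. Expand u iteratively via a_{v+i} = u_i mod 2, u_{i+1} = (u_i − a_{v+i})/2:
  u_0 = 9;  a_3 = 1;  u_1 = (u_0 − 1)/2 = 4
  u_1 = 4;  a_4 = 0;  u_2 = (u_1 − 0)/2 = 2
  u_2 = 2;  a_5 = 0;  u_3 = (u_2 − 0)/2 = 1
Digits: (0, 0, 0, 1, 0, 0).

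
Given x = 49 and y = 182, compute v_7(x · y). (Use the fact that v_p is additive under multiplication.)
v_7(8918) = 3

v_p(x) = 2 (factor: 49 = 7^2 · 1); v_p(y) = 1 (factor: 182 = 7^1 · 26). Additivity: v_p(xy) = v_p(x) + v_p(y) = 2 + 1 = 3. (Direct check: xy = 8918 = 7^3 · (26).)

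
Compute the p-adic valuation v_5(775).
v_5(775) = 2

v_5(n) is the largest exponent k such that 5^k divides n. Factor out: 775 = 5^2 · 31. (Sign doesn't affect v_p.) So v_5(775) = 2.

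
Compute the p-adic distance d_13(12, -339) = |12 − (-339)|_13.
d_13(12, -339) = 1/13

Step 1 — x − y = 12 − (-339) = 351. Step 2 — v_13(351) = 1 (factor: 351 = (13^1 · 27); the sign does not affect v_p). Step 3 — |x − y|_13 = 13^{-1} = 1/13.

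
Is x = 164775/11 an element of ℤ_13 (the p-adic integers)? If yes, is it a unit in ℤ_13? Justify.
x ∈ ℤ_13 but not a unit; v_13(x) = 3 > 0

ℤ_13 = {x ∈ ℚ_13 : v_13(x) ≥ 0} and ℤ_13^× = {x ∈ ℤ_13 : v_13(x) = 0}. Here v_13(164775/11) = v_13(num) − v_13(den) = 3; compare against these criteria.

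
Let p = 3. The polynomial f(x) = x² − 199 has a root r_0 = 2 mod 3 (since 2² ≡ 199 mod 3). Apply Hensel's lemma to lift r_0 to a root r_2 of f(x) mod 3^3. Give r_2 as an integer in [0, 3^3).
r_2 = 8 (mod 27)

Hensel's recurrence: r_{i+1} = r_i − f(r_i)·(f′(r_i))^{-1} mod 3^{i+2}, with f′(x) = 2x. Iterate:
  r_0 = 2 (mod 3)
  r_1 = 8 (mod 9)
  r_2 = 8 (mod 27)
Final: r_2 = 8, and one checks f(r_2) ≡ 0 mod 3^3.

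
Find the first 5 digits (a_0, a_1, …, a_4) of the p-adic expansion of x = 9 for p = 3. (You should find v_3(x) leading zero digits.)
(a_0, …, a_4) = (0, 0, 1, 0, 0)

v_3(9) = 2, so a_0 = ... = a_1 = 0. Factor out: x = 3^2 · u with u = 1 a unit in ℤ_3. Expand u iteratively via a_{v+i} = u_i mod 3, u_{i+1} = (u_i − a_{v+i})/3:
  u_0 = 1;  a_2 = 1;  u_1 = (u_0 − 1)/3 = 0
  u_1 = 0;  a_3 = 0;  u_2 = (u_1 − 0)/3 = 0
  u_2 = 0;  a_4 = 0;  u_3 = (u_2 − 0)/3 = 0
Digits: (0, 0, 1, 0, 0).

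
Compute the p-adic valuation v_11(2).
v_11(2) = 0

v_11(n) is the largest exponent k such that 11^k divides n. Factor out: 2 = 11^0 · 2. (Sign doesn't affect v_p.) So v_11(2) = 0.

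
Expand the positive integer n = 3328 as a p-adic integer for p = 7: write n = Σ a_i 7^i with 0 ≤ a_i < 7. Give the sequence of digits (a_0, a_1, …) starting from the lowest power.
(a_0, a_1, …) = (3, 6, 4, 2, 1)

Repeated division by 7 gives the digits low-to-high: 3328 = 3 + 6·7^1 + 4·7^2 + 2·7^3 + 1·7^4. Digit sequence: (3, 6, 4, 2, 1).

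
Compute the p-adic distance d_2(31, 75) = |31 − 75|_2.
d_2(31, 75) = 1/4

Step 1 — x − y = 31 − 75 = -44. Step 2 — v_2(-44) = 2 (factor: -44 = −(2^2 · 11); the sign does not affect v_p). Step 3 — |x − y|_2 = 2^{-2} = 1/4.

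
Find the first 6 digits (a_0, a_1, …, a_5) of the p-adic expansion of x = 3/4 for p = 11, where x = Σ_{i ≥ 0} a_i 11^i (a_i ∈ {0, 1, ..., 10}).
(a_0, …, a_5) = (9, 2, 8, 2, 8, 2)

v_11(3/4) = 0 (numerator and denominator both coprime to 11), so x ∈ ℤ_11^×. Compute digits iteratively via a_i = x_i mod 11, x_{i+1} = (x_i − a_i)/11, with x_0 = x:
  x_0 = 3/4;  a_0 = 9;  x_1 = (x_0 − 9)/11 = -3/4
  x_1 = -3/4;  a_1 = 2;  x_2 = (x_1 − 2)/11 = -1/4
  x_2 = -1/4;  a_2 = 8;  x_3 = (x_2 − 8)/11 = -3/4
  x_3 = -3/4;  a_3 = 2;  x_4 = (x_3 − 2)/11 = -1/4
  x_4 = -1/4;  a_4 = 8;  x_5 = (x_4 − 8)/11 = -3/4
  x_5 = -3/4;  a_5 = 2;  x_6 = (x_5 − 2)/11 = -1/4
Digits: (9, 2, 8, 2, 8, 2).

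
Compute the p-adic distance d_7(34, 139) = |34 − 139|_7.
d_7(34, 139) = 1/7

Step 1 — x − y = 34 − 139 = -105. Step 2 — v_7(-105) = 1 (factor: -105 = −(7^1 · 15); the sign does not affect v_p). Step 3 — |x − y|_7 = 7^{-1} = 1/7.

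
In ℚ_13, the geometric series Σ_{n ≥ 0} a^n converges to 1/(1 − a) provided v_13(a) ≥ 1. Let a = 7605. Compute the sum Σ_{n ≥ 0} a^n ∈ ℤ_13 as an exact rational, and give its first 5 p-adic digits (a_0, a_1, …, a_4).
Σ a^n = 1/(1 − a) = -1/7604;  first 5 digits = (1, 0, 6, 3, 10)

v_13(a) = 2 ≥ 1, so the series converges in ℤ_13 to 1/(1 − a) = 1/(1 − 7605) = -1/7604. Expand this rational in ℤ_13: compute digits iteratively via d_i = x_i mod 13, x_{i+1} = (x_i − d_i)/13. The first 5 digits are (1, 0, 6, 3, 10).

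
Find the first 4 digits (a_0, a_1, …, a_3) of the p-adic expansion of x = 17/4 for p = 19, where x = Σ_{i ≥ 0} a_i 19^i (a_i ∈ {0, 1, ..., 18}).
(a_0, …, a_3) = (9, 14, 4, 14)

v_19(17/4) = 0 (numerator and denominator both coprime to 19), so x ∈ ℤ_19^×. Compute digits iteratively via a_i = x_i mod 19, x_{i+1} = (x_i − a_i)/19, with x_0 = x:
  x_0 = 17/4;  a_0 = 9;  x_1 = (x_0 − 9)/19 = -1/4
  x_1 = -1/4;  a_1 = 14;  x_2 = (x_1 − 14)/19 = -3/4
  x_2 = -3/4;  a_2 = 4;  x_3 = (x_2 − 4)/19 = -1/4
  x_3 = -1/4;  a_3 = 14;  x_4 = (x_3 − 14)/19 = -3/4
Digits: (9, 14, 4, 14).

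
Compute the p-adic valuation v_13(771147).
v_13(771147) = 4

v_13(n) is the largest exponent k such that 13^k divides n. Factor out: 771147 = 13^4 · 27. (Sign doesn't affect v_p.) So v_13(771147) = 4.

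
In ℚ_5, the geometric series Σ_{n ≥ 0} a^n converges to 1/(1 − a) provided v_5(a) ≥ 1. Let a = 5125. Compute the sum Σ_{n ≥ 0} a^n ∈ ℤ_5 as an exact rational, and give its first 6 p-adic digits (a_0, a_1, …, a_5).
Σ a^n = 1/(1 − a) = -1/5124;  first 6 digits = (1, 0, 0, 1, 3, 1)

v_5(a) = 3 ≥ 1, so the series converges in ℤ_5 to 1/(1 − a) = 1/(1 − 5125) = -1/5124. Expand this rational in ℤ_5: compute digits iteratively via d_i = x_i mod 5, x_{i+1} = (x_i − d_i)/5. The first 6 digits are (1, 0, 0, 1, 3, 1).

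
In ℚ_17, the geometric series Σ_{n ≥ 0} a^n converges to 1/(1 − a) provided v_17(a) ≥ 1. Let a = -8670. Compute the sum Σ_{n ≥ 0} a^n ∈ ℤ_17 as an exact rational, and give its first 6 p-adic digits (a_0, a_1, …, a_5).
Σ a^n = 1/(1 − a) = 1/8671;  first 6 digits = (1, 0, 4, 15, 15, 1)

v_17(a) = 2 ≥ 1, so the series converges in ℤ_17 to 1/(1 − a) = 1/(1 − (-8670)) = 1/8671. Expand this rational in ℤ_17: compute digits iteratively via d_i = x_i mod 17, x_{i+1} = (x_i − d_i)/17. The first 6 digits are (1, 0, 4, 15, 15, 1).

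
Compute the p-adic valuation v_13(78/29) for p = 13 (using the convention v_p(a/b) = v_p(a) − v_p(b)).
v_13(78/29) = 1

Factor powers of 13 from the numerator and denominator of the reduced fraction: 78 = 13^1 · 6 and 29 = 13^0 · 29. Apply v_p(a/b) = v_p(a) − v_p(b): v_13(78/29) = 1 − 0 = 1.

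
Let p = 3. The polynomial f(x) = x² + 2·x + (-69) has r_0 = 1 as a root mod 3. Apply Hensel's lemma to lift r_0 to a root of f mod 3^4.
r_3 = 49 (mod 81)

Hensel: r_{i+1} = r_i − f(r_i)·(f′(r_i))^{-1} mod 3^{i+2}, f′(x) = 2x + 2. Iterate:
  r_0 = 1 (mod 3)
  r_1 = 4 (mod 9)
  r_2 = 22 (mod 27)
  r_3 = 49 (mod 81)
Final: r = 49 satisfies f(r) ≡ 0 mod 3^4.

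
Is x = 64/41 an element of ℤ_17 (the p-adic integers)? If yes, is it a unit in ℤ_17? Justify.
x ∈ ℤ_17^× (unit); v_17(x) = 0

ℤ_17 = {x ∈ ℚ_17 : v_17(x) ≥ 0} and ℤ_17^× = {x ∈ ℤ_17 : v_17(x) = 0}. Here v_17(64/41) = v_17(num) − v_17(den) = 0; compare against these criteria.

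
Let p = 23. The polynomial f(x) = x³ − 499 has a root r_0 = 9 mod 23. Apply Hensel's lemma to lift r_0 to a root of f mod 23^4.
r_3 = 79911 (mod 279841)

Hensel: r_{i+1} = r_i − f(r_i)/f′(r_i) mod 23^{i+2}, where f′(x) = 3x². Iterate:
  r_0 = 9 (mod 23)
  r_1 = 32 (mod 529)
  r_2 = 6909 (mod 12167)
  r_3 = 79911 (mod 279841)
Final: r = 79911 with f(r) ≡ 0 mod 23^4.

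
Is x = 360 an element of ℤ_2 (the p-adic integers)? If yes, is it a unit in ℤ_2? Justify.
x ∈ ℤ_2 but not a unit; v_2(x) = 3 > 0

ℤ_2 = {x ∈ ℚ_2 : v_2(x) ≥ 0} and ℤ_2^× = {x ∈ ℤ_2 : v_2(x) = 0}. Here v_2(360) = v_2(num) − v_2(den) = 3; compare against these criteria.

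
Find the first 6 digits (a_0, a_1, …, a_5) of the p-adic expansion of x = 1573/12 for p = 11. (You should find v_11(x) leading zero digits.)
(a_0, …, a_5) = (0, 0, 2, 10, 0, 10)

v_11(1573/12) = 2, so a_0 = ... = a_1 = 0. Factor out: x = 11^2 · u with u = 13/12 a unit in ℤ_11. Expand u iteratively via a_{v+i} = u_i mod 11, u_{i+1} = (u_i − a_{v+i})/11:
  u_0 = 13/12;  a_2 = 2;  u_1 = (u_0 − 2)/11 = -1/12
  u_1 = -1/12;  a_3 = 10;  u_2 = (u_1 − 10)/11 = -11/12
  u_2 = -11/12;  a_4 = 0;  u_3 = (u_2 − 0)/11 = -1/12
  u_3 = -1/12;  a_5 = 10;  u_4 = (u_3 − 10)/11 = -11/12
Digits: (0, 0, 2, 10, 0, 10).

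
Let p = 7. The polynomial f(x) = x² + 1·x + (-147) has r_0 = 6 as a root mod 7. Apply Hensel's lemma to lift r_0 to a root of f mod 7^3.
r_2 = 195 (mod 343)

Hensel: r_{i+1} = r_i − f(r_i)·(f′(r_i))^{-1} mod 7^{i+2}, f′(x) = 2x + 1. Iterate:
  r_0 = 6 (mod 7)
  r_1 = 48 (mod 49)
  r_2 = 195 (mod 343)
Final: r = 195 satisfies f(r) ≡ 0 mod 7^3.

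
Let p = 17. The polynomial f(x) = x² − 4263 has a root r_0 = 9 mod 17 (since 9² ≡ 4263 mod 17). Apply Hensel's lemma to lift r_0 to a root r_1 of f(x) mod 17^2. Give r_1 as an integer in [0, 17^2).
r_1 = 145 (mod 289)

Hensel's recurrence: r_{i+1} = r_i − f(r_i)·(f′(r_i))^{-1} mod 17^{i+2}, with f′(x) = 2x. Iterate:
  r_0 = 9 (mod 17)
  r_1 = 145 (mod 289)
Final: r_1 = 145, and one checks f(r_1) ≡ 0 mod 17^2.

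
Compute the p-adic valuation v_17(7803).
v_17(7803) = 2

v_17(n) is the largest exponent k such that 17^k divides n. Factor out: 7803 = 17^2 · 27. (Sign doesn't affect v_p.) So v_17(7803) = 2.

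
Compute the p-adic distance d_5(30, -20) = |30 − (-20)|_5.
d_5(30, -20) = 1/25

Step 1 — x − y = 30 − (-20) = 50. Step 2 — v_5(50) = 2 (factor: 50 = (5^2 · 2); the sign does not affect v_p). Step 3 — |x − y|_5 = 5^{-2} = 1/25.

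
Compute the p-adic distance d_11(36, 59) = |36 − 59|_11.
d_11(36, 59) = 1

Step 1 — x − y = 36 − 59 = -23. Step 2 — v_11(-23) = 0 (factor: -23 = −(11^0 · 23); the sign does not affect v_p). Step 3 — |x − y|_11 = 11^{0} = 1.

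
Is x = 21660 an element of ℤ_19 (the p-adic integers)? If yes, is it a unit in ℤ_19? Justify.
x ∈ ℤ_19 but not a unit; v_19(x) = 2 > 0

ℤ_19 = {x ∈ ℚ_19 : v_19(x) ≥ 0} and ℤ_19^× = {x ∈ ℤ_19 : v_19(x) = 0}. Here v_19(21660) = v_19(num) − v_19(den) = 2; compare against these criteria.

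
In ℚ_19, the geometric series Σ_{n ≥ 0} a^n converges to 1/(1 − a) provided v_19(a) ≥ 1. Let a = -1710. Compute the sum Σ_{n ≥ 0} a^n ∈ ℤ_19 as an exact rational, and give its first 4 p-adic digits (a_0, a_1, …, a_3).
Σ a^n = 1/(1 − a) = 1/1711;  first 4 digits = (1, 5, 1, 0)

v_19(a) = 1 ≥ 1, so the series converges in ℤ_19 to 1/(1 − a) = 1/(1 − (-1710)) = 1/1711. Expand this rational in ℤ_19: compute digits iteratively via d_i = x_i mod 19, x_{i+1} = (x_i − d_i)/19. The first 4 digits are (1, 5, 1, 0).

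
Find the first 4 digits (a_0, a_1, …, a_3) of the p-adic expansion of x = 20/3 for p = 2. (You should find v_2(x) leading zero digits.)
(a_0, …, a_3) = (0, 0, 1, 1)

v_2(20/3) = 2, so a_0 = ... = a_1 = 0. Factor out: x = 2^2 · u with u = 5/3 a unit in ℤ_2. Expand u iteratively via a_{v+i} = u_i mod 2, u_{i+1} = (u_i − a_{v+i})/2:
  u_0 = 5/3;  a_2 = 1;  u_1 = (u_0 − 1)/2 = 1/3
  u_1 = 1/3;  a_3 = 1;  u_2 = (u_1 − 1)/2 = -1/3
Digits: (0, 0, 1, 1).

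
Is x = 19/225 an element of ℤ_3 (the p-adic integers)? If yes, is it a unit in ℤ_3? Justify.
x ∉ ℤ_3 (v_3(x) = -2 < 0)

ℤ_3 = {x ∈ ℚ_3 : v_3(x) ≥ 0} and ℤ_3^× = {x ∈ ℤ_3 : v_3(x) = 0}. Here v_3(19/225) = v_3(num) − v_3(den) = -2; compare against these criteria.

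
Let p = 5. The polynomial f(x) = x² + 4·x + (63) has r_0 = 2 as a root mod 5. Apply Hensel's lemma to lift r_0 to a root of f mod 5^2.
r_1 = 2 (mod 25)

Hensel: r_{i+1} = r_i − f(r_i)·(f′(r_i))^{-1} mod 5^{i+2}, f′(x) = 2x + 4. Iterate:
  r_0 = 2 (mod 5)
  r_1 = 2 (mod 25)
Final: r = 2 satisfies f(r) ≡ 0 mod 5^2.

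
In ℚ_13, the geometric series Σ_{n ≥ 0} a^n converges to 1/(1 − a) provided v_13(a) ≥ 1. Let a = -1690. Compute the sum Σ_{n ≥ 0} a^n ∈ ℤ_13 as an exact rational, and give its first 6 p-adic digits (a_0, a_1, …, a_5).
Σ a^n = 1/(1 − a) = 1/1691;  first 6 digits = (1, 0, 3, 12, 8, 7)

v_13(a) = 2 ≥ 1, so the series converges in ℤ_13 to 1/(1 − a) = 1/(1 − (-1690)) = 1/1691. Expand this rational in ℤ_13: compute digits iteratively via d_i = x_i mod 13, x_{i+1} = (x_i − d_i)/13. The first 6 digits are (1, 0, 3, 12, 8, 7).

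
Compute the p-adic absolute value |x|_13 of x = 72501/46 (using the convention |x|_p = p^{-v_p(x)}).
|72501/46|_13 = 1/2197

Step 1 — compute v_13(x) by factoring powers of 13 out of the numerator and denominator: v_13(72501/46) = 3. Step 2 — apply |x|_p = p^{-v_p(x)} = 13^{-3} = 1/2197.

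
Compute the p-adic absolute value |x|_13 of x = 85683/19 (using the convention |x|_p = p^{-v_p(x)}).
|85683/19|_13 = 1/28561

Step 1 — compute v_13(x) by factoring powers of 13 out of the numerator and denominator: v_13(85683/19) = 4. Step 2 — apply |x|_p = p^{-v_p(x)} = 13^{-4} = 1/28561.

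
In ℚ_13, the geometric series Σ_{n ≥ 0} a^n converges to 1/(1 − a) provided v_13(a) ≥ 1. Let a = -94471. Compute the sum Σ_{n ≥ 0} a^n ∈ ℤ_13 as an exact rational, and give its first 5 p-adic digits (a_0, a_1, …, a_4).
Σ a^n = 1/(1 − a) = 1/94472;  first 5 digits = (1, 0, 0, 9, 9)

v_13(a) = 3 ≥ 1, so the series converges in ℤ_13 to 1/(1 − a) = 1/(1 − (-94471)) = 1/94472. Expand this rational in ℤ_13: compute digits iteratively via d_i = x_i mod 13, x_{i+1} = (x_i − d_i)/13. The first 5 digits are (1, 0, 0, 9, 9).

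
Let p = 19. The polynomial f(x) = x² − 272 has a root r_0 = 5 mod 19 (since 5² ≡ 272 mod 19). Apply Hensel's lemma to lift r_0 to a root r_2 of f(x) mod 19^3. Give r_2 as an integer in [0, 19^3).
r_2 = 3748 (mod 6859)

Hensel's recurrence: r_{i+1} = r_i − f(r_i)·(f′(r_i))^{-1} mod 19^{i+2}, with f′(x) = 2x. Iterate:
  r_0 = 5 (mod 19)
  r_1 = 138 (mod 361)
  r_2 = 3748 (mod 6859)
Final: r_2 = 3748, and one checks f(r_2) ≡ 0 mod 19^3.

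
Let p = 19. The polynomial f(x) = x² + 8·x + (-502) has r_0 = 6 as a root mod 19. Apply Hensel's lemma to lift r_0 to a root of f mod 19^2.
r_1 = 63 (mod 361)

Hensel: r_{i+1} = r_i − f(r_i)·(f′(r_i))^{-1} mod 19^{i+2}, f′(x) = 2x + 8. Iterate:
  r_0 = 6 (mod 19)
  r_1 = 63 (mod 361)
Final: r = 63 satisfies f(r) ≡ 0 mod 19^2.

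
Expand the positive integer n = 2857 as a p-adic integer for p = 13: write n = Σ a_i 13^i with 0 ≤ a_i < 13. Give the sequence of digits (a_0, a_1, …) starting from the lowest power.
(a_0, a_1, …) = (10, 11, 3, 1)

Repeated division by 13 gives the digits low-to-high: 2857 = 10 + 11·13^1 + 3·13^2 + 1·13^3. Digit sequence: (10, 11, 3, 1).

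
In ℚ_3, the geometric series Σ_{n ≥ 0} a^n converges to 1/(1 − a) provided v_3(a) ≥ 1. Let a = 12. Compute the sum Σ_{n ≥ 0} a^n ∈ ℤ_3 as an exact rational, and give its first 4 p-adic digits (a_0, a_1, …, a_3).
Σ a^n = 1/(1 − a) = -1/11;  first 4 digits = (1, 1, 2, 0)

v_3(a) = 1 ≥ 1, so the series converges in ℤ_3 to 1/(1 − a) = 1/(1 − 12) = -1/11. Expand this rational in ℤ_3: compute digits iteratively via d_i = x_i mod 3, x_{i+1} = (x_i − d_i)/3. The first 4 digits are (1, 1, 2, 0).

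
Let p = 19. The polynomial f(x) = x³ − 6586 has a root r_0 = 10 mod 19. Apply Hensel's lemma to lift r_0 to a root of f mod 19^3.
r_2 = 4570 (mod 6859)

Hensel: r_{i+1} = r_i − f(r_i)/f′(r_i) mod 19^{i+2}, where f′(x) = 3x². Iterate:
  r_0 = 10 (mod 19)
  r_1 = 238 (mod 361)
  r_2 = 4570 (mod 6859)
Final: r = 4570 with f(r) ≡ 0 mod 19^3.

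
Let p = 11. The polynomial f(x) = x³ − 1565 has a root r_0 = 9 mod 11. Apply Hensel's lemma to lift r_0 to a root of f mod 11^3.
r_2 = 240 (mod 1331)

Hensel: r_{i+1} = r_i − f(r_i)/f′(r_i) mod 11^{i+2}, where f′(x) = 3x². Iterate:
  r_0 = 9 (mod 11)
  r_1 = 119 (mod 121)
  r_2 = 240 (mod 1331)
Final: r = 240 with f(r) ≡ 0 mod 11^3.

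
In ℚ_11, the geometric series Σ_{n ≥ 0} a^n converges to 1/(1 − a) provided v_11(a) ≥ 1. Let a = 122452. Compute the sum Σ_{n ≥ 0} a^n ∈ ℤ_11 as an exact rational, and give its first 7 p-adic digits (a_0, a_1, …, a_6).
Σ a^n = 1/(1 − a) = -1/122451;  first 7 digits = (1, 0, 0, 4, 8, 0, 5)

v_11(a) = 3 ≥ 1, so the series converges in ℤ_11 to 1/(1 − a) = 1/(1 − 122452) = -1/122451. Expand this rational in ℤ_11: compute digits iteratively via d_i = x_i mod 11, x_{i+1} = (x_i − d_i)/11. The first 7 digits are (1, 0, 0, 4, 8, 0, 5).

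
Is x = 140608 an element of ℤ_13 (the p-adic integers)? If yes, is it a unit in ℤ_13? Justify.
x ∈ ℤ_13 but not a unit; v_13(x) = 3 > 0

ℤ_13 = {x ∈ ℚ_13 : v_13(x) ≥ 0} and ℤ_13^× = {x ∈ ℤ_13 : v_13(x) = 0}. Here v_13(140608) = v_13(num) − v_13(den) = 3; compare against these criteria.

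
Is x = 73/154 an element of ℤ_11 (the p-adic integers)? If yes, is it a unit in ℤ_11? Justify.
x ∉ ℤ_11 (v_11(x) = -1 < 0)

ℤ_11 = {x ∈ ℚ_11 : v_11(x) ≥ 0} and ℤ_11^× = {x ∈ ℤ_11 : v_11(x) = 0}. Here v_11(73/154) = v_11(num) − v_11(den) = -1; compare against these criteria.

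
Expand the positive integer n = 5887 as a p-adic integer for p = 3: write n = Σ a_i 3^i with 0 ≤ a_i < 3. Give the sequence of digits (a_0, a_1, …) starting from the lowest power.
(a_0, a_1, …) = (1, 0, 0, 2, 0, 0, 2, 2)

Repeated division by 3 gives the digits low-to-high: 5887 = 1 + 2·3^3 + 2·3^6 + 2·3^7. Digit sequence: (1, 0, 0, 2, 0, 0, 2, 2).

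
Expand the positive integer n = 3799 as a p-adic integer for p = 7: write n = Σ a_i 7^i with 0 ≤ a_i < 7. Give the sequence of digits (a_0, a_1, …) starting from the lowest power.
(a_0, a_1, …) = (5, 3, 0, 4, 1)

Repeated division by 7 gives the digits low-to-high: 3799 = 5 + 3·7^1 + 4·7^3 + 1·7^4. Digit sequence: (5, 3, 0, 4, 1).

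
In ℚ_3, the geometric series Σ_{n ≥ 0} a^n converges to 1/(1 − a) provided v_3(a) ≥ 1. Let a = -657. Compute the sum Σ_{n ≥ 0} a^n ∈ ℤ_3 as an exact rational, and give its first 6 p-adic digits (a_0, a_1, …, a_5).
Σ a^n = 1/(1 − a) = 1/658;  first 6 digits = (1, 0, 2, 2, 1, 0)

v_3(a) = 2 ≥ 1, so the series converges in ℤ_3 to 1/(1 − a) = 1/(1 − (-657)) = 1/658. Expand this rational in ℤ_3: compute digits iteratively via d_i = x_i mod 3, x_{i+1} = (x_i − d_i)/3. The first 6 digits are (1, 0, 2, 2, 1, 0).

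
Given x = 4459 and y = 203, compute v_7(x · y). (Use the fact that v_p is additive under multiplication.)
v_7(905177) = 4

v_p(x) = 3 (factor: 4459 = 7^3 · 13); v_p(y) = 1 (factor: 203 = 7^1 · 29). Additivity: v_p(xy) = v_p(x) + v_p(y) = 3 + 1 = 4. (Direct check: xy = 905177 = 7^4 · (377).)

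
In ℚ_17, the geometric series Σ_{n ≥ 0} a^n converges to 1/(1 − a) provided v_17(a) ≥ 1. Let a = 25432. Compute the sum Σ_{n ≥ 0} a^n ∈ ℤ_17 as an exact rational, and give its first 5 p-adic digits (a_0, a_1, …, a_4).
Σ a^n = 1/(1 − a) = -1/25431;  first 5 digits = (1, 0, 3, 5, 9)

v_17(a) = 2 ≥ 1, so the series converges in ℤ_17 to 1/(1 − a) = 1/(1 − 25432) = -1/25431. Expand this rational in ℤ_17: compute digits iteratively via d_i = x_i mod 17, x_{i+1} = (x_i − d_i)/17. The first 5 digits are (1, 0, 3, 5, 9).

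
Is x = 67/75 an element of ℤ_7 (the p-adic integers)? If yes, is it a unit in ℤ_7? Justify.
x ∈ ℤ_7^× (unit); v_7(x) = 0

ℤ_7 = {x ∈ ℚ_7 : v_7(x) ≥ 0} and ℤ_7^× = {x ∈ ℤ_7 : v_7(x) = 0}. Here v_7(67/75) = v_7(num) − v_7(den) = 0; compare against these criteria.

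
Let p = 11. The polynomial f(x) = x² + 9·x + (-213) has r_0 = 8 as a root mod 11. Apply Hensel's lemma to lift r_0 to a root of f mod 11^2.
r_1 = 74 (mod 121)

Hensel: r_{i+1} = r_i − f(r_i)·(f′(r_i))^{-1} mod 11^{i+2}, f′(x) = 2x + 9. Iterate:
  r_0 = 8 (mod 11)
  r_1 = 74 (mod 121)
Final: r = 74 satisfies f(r) ≡ 0 mod 11^2.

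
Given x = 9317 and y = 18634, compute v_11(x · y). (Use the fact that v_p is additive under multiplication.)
v_11(173612978) = 6

v_p(x) = 3 (factor: 9317 = 11^3 · 7); v_p(y) = 3 (factor: 18634 = 11^3 · 14). Additivity: v_p(xy) = v_p(x) + v_p(y) = 3 + 3 = 6. (Direct check: xy = 173612978 = 11^6 · (98).)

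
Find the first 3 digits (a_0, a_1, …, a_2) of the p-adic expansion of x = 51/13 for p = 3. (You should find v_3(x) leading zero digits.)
(a_0, …, a_2) = (0, 2, 0)

v_3(51/13) = 1, so a_0 = ... = a_0 = 0. Factor out: x = 3^1 · u with u = 17/13 a unit in ℤ_3. Expand u iteratively via a_{v+i} = u_i mod 3, u_{i+1} = (u_i − a_{v+i})/3:
  u_0 = 17/13;  a_1 = 2;  u_1 = (u_0 − 2)/3 = -3/13
  u_1 = -3/13;  a_2 = 0;  u_2 = (u_1 − 0)/3 = -1/13
Digits: (0, 2, 0).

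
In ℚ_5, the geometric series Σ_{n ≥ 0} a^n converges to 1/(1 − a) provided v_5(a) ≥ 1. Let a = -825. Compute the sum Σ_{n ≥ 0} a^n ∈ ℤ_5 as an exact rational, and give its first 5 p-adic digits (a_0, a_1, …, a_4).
Σ a^n = 1/(1 − a) = 1/826;  first 5 digits = (1, 0, 2, 3, 2)

v_5(a) = 2 ≥ 1, so the series converges in ℤ_5 to 1/(1 − a) = 1/(1 − (-825)) = 1/826. Expand this rational in ℤ_5: compute digits iteratively via d_i = x_i mod 5, x_{i+1} = (x_i − d_i)/5. The first 5 digits are (1, 0, 2, 3, 2).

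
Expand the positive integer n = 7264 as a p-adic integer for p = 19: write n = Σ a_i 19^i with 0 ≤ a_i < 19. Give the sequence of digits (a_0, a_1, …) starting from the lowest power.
(a_0, a_1, …) = (6, 2, 1, 1)

Repeated division by 19 gives the digits low-to-high: 7264 = 6 + 2·19^1 + 1·19^2 + 1·19^3. Digit sequence: (6, 2, 1, 1).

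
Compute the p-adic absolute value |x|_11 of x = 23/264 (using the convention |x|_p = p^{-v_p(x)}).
|23/264|_11 = 11

Step 1 — compute v_11(x) by factoring powers of 11 out of the numerator and denominator: v_11(23/264) = -1. Step 2 — apply |x|_p = p^{-v_p(x)} = 11^{1} = 11.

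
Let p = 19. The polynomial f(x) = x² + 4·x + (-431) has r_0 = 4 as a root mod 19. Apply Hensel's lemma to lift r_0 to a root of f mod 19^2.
r_1 = 308 (mod 361)

Hensel: r_{i+1} = r_i − f(r_i)·(f′(r_i))^{-1} mod 19^{i+2}, f′(x) = 2x + 4. Iterate:
  r_0 = 4 (mod 19)
  r_1 = 308 (mod 361)
Final: r = 308 satisfies f(r) ≡ 0 mod 19^2.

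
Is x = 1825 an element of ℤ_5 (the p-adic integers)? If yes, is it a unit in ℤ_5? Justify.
x ∈ ℤ_5 but not a unit; v_5(x) = 2 > 0

ℤ_5 = {x ∈ ℚ_5 : v_5(x) ≥ 0} and ℤ_5^× = {x ∈ ℤ_5 : v_5(x) = 0}. Here v_5(1825) = v_5(num) − v_5(den) = 2; compare against these criteria.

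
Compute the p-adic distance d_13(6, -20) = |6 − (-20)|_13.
d_13(6, -20) = 1/13

Step 1 — x − y = 6 − (-20) = 26. Step 2 — v_13(26) = 1 (factor: 26 = (13^1 · 2); the sign does not affect v_p). Step 3 — |x − y|_13 = 13^{-1} = 1/13.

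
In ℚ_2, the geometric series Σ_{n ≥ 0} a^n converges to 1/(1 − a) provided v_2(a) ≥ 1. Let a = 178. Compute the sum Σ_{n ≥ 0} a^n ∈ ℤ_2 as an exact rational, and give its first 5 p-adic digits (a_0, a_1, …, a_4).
Σ a^n = 1/(1 − a) = -1/177;  first 5 digits = (1, 1, 1, 1, 0)

v_2(a) = 1 ≥ 1, so the series converges in ℤ_2 to 1/(1 − a) = 1/(1 − 178) = -1/177. Expand this rational in ℤ_2: compute digits iteratively via d_i = x_i mod 2, x_{i+1} = (x_i − d_i)/2. The first 5 digits are (1, 1, 1, 1, 0).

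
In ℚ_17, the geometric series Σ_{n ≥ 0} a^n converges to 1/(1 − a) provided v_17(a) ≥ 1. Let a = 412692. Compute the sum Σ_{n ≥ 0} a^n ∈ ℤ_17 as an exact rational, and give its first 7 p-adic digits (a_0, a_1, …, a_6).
Σ a^n = 1/(1 − a) = -1/412691;  first 7 digits = (1, 0, 0, 16, 4, 0, 1)

v_17(a) = 3 ≥ 1, so the series converges in ℤ_17 to 1/(1 − a) = 1/(1 − 412692) = -1/412691. Expand this rational in ℤ_17: compute digits iteratively via d_i = x_i mod 17, x_{i+1} = (x_i − d_i)/17. The first 7 digits are (1, 0, 0, 16, 4, 0, 1).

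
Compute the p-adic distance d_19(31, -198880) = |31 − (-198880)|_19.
d_19(31, -198880) = 1/6859

Step 1 — x − y = 31 − (-198880) = 198911. Step 2 — v_19(198911) = 3 (factor: 198911 = (19^3 · 29); the sign does not affect v_p). Step 3 — |x − y|_19 = 19^{-3} = 1/6859.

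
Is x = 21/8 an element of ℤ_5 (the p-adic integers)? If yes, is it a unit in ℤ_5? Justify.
x ∈ ℤ_5^× (unit); v_5(x) = 0

ℤ_5 = {x ∈ ℚ_5 : v_5(x) ≥ 0} and ℤ_5^× = {x ∈ ℤ_5 : v_5(x) = 0}. Here v_5(21/8) = v_5(num) − v_5(den) = 0; compare against these criteria.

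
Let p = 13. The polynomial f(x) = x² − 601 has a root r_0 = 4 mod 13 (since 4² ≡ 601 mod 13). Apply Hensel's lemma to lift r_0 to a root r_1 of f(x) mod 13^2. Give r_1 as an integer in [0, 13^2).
r_1 = 56 (mod 169)

Hensel's recurrence: r_{i+1} = r_i − f(r_i)·(f′(r_i))^{-1} mod 13^{i+2}, with f′(x) = 2x. Iterate:
  r_0 = 4 (mod 13)
  r_1 = 56 (mod 169)
Final: r_1 = 56, and one checks f(r_1) ≡ 0 mod 13^2.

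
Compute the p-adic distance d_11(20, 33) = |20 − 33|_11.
d_11(20, 33) = 1

Step 1 — x − y = 20 − 33 = -13. Step 2 — v_11(-13) = 0 (factor: -13 = −(11^0 · 13); the sign does not affect v_p). Step 3 — |x − y|_11 = 11^{0} = 1.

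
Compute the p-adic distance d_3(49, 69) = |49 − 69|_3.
d_3(49, 69) = 1

Step 1 — x − y = 49 − 69 = -20. Step 2 — v_3(-20) = 0 (factor: -20 = −(3^0 · 20); the sign does not affect v_p). Step 3 — |x − y|_3 = 3^{0} = 1.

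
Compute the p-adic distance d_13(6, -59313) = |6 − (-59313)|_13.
d_13(6, -59313) = 1/2197

Step 1 — x − y = 6 − (-59313) = 59319. Step 2 — v_13(59319) = 3 (factor: 59319 = (13^3 · 27); the sign does not affect v_p). Step 3 — |x − y|_13 = 13^{-3} = 1/2197.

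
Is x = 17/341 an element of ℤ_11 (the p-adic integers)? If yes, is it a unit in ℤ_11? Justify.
x ∉ ℤ_11 (v_11(x) = -1 < 0)

ℤ_11 = {x ∈ ℚ_11 : v_11(x) ≥ 0} and ℤ_11^× = {x ∈ ℤ_11 : v_11(x) = 0}. Here v_11(17/341) = v_11(num) − v_11(den) = -1; compare against these criteria.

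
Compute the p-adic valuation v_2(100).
v_2(100) = 2

v_2(n) is the largest exponent k such that 2^k divides n. Factor out: 100 = 2^2 · 25. (Sign doesn't affect v_p.) So v_2(100) = 2.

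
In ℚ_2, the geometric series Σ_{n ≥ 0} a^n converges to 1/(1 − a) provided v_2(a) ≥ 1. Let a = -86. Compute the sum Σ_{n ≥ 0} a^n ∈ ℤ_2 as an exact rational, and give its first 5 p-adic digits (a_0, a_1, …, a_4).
Σ a^n = 1/(1 − a) = 1/87;  first 5 digits = (1, 1, 1, 0, 0)

v_2(a) = 1 ≥ 1, so the series converges in ℤ_2 to 1/(1 − a) = 1/(1 − (-86)) = 1/87. Expand this rational in ℤ_2: compute digits iteratively via d_i = x_i mod 2, x_{i+1} = (x_i − d_i)/2. The first 5 digits are (1, 1, 1, 0, 0).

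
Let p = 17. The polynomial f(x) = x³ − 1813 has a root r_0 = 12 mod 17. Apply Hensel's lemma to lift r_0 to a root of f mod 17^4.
r_3 = 27892 (mod 83521)

Hensel: r_{i+1} = r_i − f(r_i)/f′(r_i) mod 17^{i+2}, where f′(x) = 3x². Iterate:
  r_0 = 12 (mod 17)
  r_1 = 148 (mod 289)
  r_2 = 3327 (mod 4913)
  r_3 = 27892 (mod 83521)
Final: r = 27892 with f(r) ≡ 0 mod 17^4.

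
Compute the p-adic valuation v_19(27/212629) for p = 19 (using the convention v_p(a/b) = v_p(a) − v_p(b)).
v_19(27/212629) = -3

Factor powers of 19 from the numerator and denominator of the reduced fraction: 27 = 19^0 · 27 and 212629 = 19^3 · 31. Apply v_p(a/b) = v_p(a) − v_p(b): v_19(27/212629) = 0 − 3 = -3.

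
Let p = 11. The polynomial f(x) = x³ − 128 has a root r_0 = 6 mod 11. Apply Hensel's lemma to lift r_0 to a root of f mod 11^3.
r_2 = 1260 (mod 1331)

Hensel: r_{i+1} = r_i − f(r_i)/f′(r_i) mod 11^{i+2}, where f′(x) = 3x². Iterate:
  r_0 = 6 (mod 11)
  r_1 = 50 (mod 121)
  r_2 = 1260 (mod 1331)
Final: r = 1260 with f(r) ≡ 0 mod 11^3.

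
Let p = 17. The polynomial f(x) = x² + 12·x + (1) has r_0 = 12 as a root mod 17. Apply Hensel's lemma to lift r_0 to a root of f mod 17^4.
r_3 = 2324 (mod 83521)

Hensel: r_{i+1} = r_i − f(r_i)·(f′(r_i))^{-1} mod 17^{i+2}, f′(x) = 2x + 12. Iterate:
  r_0 = 12 (mod 17)
  r_1 = 12 (mod 289)
  r_2 = 2324 (mod 4913)
  r_3 = 2324 (mod 83521)
Final: r = 2324 satisfies f(r) ≡ 0 mod 17^4.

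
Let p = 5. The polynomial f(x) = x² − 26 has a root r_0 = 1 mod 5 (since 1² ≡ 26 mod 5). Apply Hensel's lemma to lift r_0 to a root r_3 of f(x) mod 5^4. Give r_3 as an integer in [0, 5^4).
r_3 = 326 (mod 625)

Hensel's recurrence: r_{i+1} = r_i − f(r_i)·(f′(r_i))^{-1} mod 5^{i+2}, with f′(x) = 2x. Iterate:
  r_0 = 1 (mod 5)
  r_1 = 1 (mod 25)
  r_2 = 76 (mod 125)
  r_3 = 326 (mod 625)
Final: r_3 = 326, and one checks f(r_3) ≡ 0 mod 5^4.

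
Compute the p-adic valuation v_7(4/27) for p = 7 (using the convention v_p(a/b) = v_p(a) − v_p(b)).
v_7(4/27) = 0

Factor powers of 7 from the numerator and denominator of the reduced fraction: 4 = 7^0 · 4 and 27 = 7^0 · 27. Apply v_p(a/b) = v_p(a) − v_p(b): v_7(4/27) = 0 − 0 = 0.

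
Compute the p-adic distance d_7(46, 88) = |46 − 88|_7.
d_7(46, 88) = 1/7

Step 1 — x − y = 46 − 88 = -42. Step 2 — v_7(-42) = 1 (factor: -42 = −(7^1 · 6); the sign does not affect v_p). Step 3 — |x − y|_7 = 7^{-1} = 1/7.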